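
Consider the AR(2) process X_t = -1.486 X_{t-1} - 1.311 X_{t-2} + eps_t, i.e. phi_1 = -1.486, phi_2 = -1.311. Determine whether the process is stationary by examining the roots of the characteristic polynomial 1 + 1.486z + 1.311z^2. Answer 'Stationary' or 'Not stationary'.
\text{Not stationary}

The AR(p) characteristic polynomial is P(z) = 1 + 1.486z + 1.311z^2.
Stationarity requires all roots to lie outside the unit circle, i.e. |z| > 1 for every root.
Set 1 + (1.486) z + (1.311) z^2 = 0, i.e. a z^2 + b z + c = 0 with a = 1.311, b = 1.486, c = 1.
Discriminant D = b^2 - 4ac = (1.486)^2 - 4*(1.311)*1 = 2.208196 - (5.244) = -3.035804.
D < 0, so the roots are the complex-conjugate pair z = (-b +/- i sqrt(-D)) / (2a) = -0.5667 +/- 0.6645i.
For a conjugate pair |z|^2 = z * conj(z) = (product of roots) = c/a = 1/(1.311) = 0.762777, so |z| = sqrt(0.762777) = 0.8734 for both roots.
Moduli of all roots: 0.8734, 0.8734.
All moduli strictly greater than 1? No.
Verdict: Not stationary.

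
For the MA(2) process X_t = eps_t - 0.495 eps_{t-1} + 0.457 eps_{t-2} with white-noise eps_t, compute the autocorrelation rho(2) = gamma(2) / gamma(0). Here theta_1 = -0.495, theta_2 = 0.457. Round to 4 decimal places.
\rho(2) = 0.3143

For an MA(q) process with theta_0 = 1, the autocovariance is
  gamma(k) = sigma^2 * sum_{i=0..q-k} theta_i * theta_{i+k},
and rho(k) = gamma(k) / gamma(0). Sigma^2 cancels.
  numerator   = (1)*(0.457) = 0.457.
  denominator = (1)^2 + (-0.495)^2 + (0.457)^2 = 1.453874.
  rho(2) = 0.457 / 1.453874 = 0.3143.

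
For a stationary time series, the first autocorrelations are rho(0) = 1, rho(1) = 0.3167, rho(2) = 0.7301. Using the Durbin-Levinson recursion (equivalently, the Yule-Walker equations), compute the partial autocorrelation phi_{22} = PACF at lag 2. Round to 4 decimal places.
\phi_{22} = 0.7000

The PACF at lag k is phi_{kk}, the last component of the solution
to the Yule-Walker system G_k phi = r_k where
  (G_k)_{ij} = rho(|i - j|), (r_k)_i = rho(i), i,j = 1..k.
Equivalently, Durbin-Levinson gives phi_{kk} iteratively:
  phi_{11} = rho(1)
  phi_{kk} = [rho(k) - sum_{j=1..k-1} phi_{k-1,j} rho(k-j)]
            / [1 - sum_{j=1..k-1} phi_{k-1,j} rho(j)],
  phi_{k,j} = phi_{k-1,j} - phi_{kk} phi_{k-1,k-j},  j = 1..k-1.
Step k = 1:
  phi_11 = rho(1) = 0.3167.
Step k = 2:
  phi_22 = [rho(2) - phi_11 rho(1)] / [1 - phi_11 rho(1)] = [0.7301 - (0.3167)(0.3167)] / [1 - (0.3167)(0.3167)]
         = 0.62980111 / 0.89970111 = 0.7.
Therefore phi_{22} = 0.7000.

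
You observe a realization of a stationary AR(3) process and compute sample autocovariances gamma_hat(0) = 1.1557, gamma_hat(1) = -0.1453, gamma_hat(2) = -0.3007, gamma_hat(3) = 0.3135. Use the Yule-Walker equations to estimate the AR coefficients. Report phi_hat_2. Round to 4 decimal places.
\hat\phi_{2} = -0.2460

The Yule-Walker equations for an AR(p) process read, in matrix form,
  Gamma_p phi = r_p,   with   (Gamma_p)_{ij} = gamma(|i - j|),
                       (r_p)_i = gamma(i),   i,j = 1..p.
Substitute the sample gammas (Toeplitz matrix and right-hand side of size 3):
  Gamma_p = [[1.1557, -0.1453, -0.3007], [-0.1453, 1.1557, -0.1453], [-0.3007, -0.1453, 1.1557]]
  r_p     = [-0.1453, -0.3007, 0.3135]
Written out (R1..R3):
  (R1) 1.1557 phi_1 - 0.1453 phi_2 - 0.3007 phi_3 = -0.1453
  (R2) -0.1453 phi_1 + 1.1557 phi_2 - 0.1453 phi_3 = -0.3007
  (R3) -0.3007 phi_1 - 0.1453 phi_2 + 1.1557 phi_3 = 0.3135
Gaussian elimination:
  R2 <- R2 - (-0.1453/1.1557) R1 = R2 - (-0.125725) R1:  1.137432 phi_2 - 0.183105 phi_3 = -0.318968
  R3 <- R3 - (-0.3007/1.1557) R1 = R3 - (-0.260189) R1:  -0.183105 phi_2 + 1.077461 phi_3 = 0.275695
  R3 <- R3 - (-0.183105/1.137432) R2 = R3 - (-0.160981) R2:  1.047985 phi_3 = 0.224347
Back-substitution:
  phi_hat_3 = 0.224347 / 1.047985 = 0.214074
  phi_hat_2 = (-0.318968 - (-0.183105)(0.214074)) / 1.137432 = -0.245966
  phi_hat_1 = (-0.1453 - (-0.1453)(-0.245966) - (-0.3007)(0.214074)) / 1.1557 = -0.100949
So phi_hat = [-0.1009, -0.2460, 0.2141].
Therefore phi_hat_2 = -0.2460.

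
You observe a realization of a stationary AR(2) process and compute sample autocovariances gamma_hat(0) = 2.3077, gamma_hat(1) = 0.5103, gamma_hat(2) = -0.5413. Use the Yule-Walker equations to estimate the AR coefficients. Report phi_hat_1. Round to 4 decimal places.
\hat\phi_{1} = 0.2870

The Yule-Walker equations for an AR(p) process read, in matrix form,
  Gamma_p phi = r_p,   with   (Gamma_p)_{ij} = gamma(|i - j|),
                       (r_p)_i = gamma(i),   i,j = 1..p.
Substitute the sample gammas (Toeplitz matrix and right-hand side of size 2):
  Gamma_p = [[2.3077, 0.5103], [0.5103, 2.3077]]
  r_p     = [0.5103, -0.5413]
Written out:
  2.3077 phi_1 + 0.5103 phi_2 = 0.5103
  0.5103 phi_1 + 2.3077 phi_2 = -0.5413
Solve by Cramer's rule:
  det = gamma(0)^2 - gamma(1)^2 = (2.3077)^2 - (0.5103)^2 = 5.32547929 - 0.26040609 = 5.0650732
  phi_hat_1 = [gamma(1) gamma(0) - gamma(1) gamma(2)] / det = [(0.5103)(2.3077) - (0.5103)(-0.5413)] / 5.0650732 = 1.4538447 / 5.0650732 = 0.287
  phi_hat_2 = [gamma(0) gamma(2) - gamma(1)^2] / det = [(2.3077)(-0.5413) - (0.5103)^2] / 5.0650732 = -1.5095641 / 5.0650732 = -0.298
So phi_hat = [0.2870, -0.2980].
Therefore phi_hat_1 = 0.2870.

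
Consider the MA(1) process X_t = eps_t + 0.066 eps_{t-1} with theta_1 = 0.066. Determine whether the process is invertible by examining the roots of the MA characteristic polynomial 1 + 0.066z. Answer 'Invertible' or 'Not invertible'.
\text{Invertible}

The MA(q) characteristic polynomial is P(z) = 1 + 0.066z.
Invertibility requires all roots to lie outside the unit circle, i.e. |z| > 1 for every root.
This is linear in z: 1 + (0.066) z = 0  =>  z = -1/(0.066) = -15.151515,  |z| = 15.151515.
Moduli of all roots: 15.1515.
All moduli strictly greater than 1? Yes.
Verdict: Invertible.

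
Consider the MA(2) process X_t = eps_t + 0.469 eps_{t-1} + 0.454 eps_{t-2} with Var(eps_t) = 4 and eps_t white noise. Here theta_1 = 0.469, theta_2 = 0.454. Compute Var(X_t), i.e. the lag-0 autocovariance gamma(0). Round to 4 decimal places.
\gamma(0) = 5.7043

For an MA(q) process X_t = eps_t + sum_i theta_i eps_{t-i} with
Var(eps_t) = sigma^2, the variance is
  gamma(0) = sigma^2 * (1 + sum_i theta_i^2).
  sum_i theta_i^2 = (0.469)^2 + (0.454)^2 = 0.219961 + 0.206116 = 0.426077.
  gamma(0) = 4 * (1 + 0.426077) = 4 * 1.426077 = 5.704308, which rounds to 5.7043.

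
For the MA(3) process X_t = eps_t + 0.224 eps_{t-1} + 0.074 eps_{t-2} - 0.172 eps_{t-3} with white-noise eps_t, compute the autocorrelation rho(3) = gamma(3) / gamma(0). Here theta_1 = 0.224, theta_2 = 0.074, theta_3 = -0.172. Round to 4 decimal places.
\rho(3) = -0.1585

For an MA(q) process with theta_0 = 1, the autocovariance is
  gamma(k) = sigma^2 * sum_{i=0..q-k} theta_i * theta_{i+k},
and rho(k) = gamma(k) / gamma(0). Sigma^2 cancels.
  numerator   = (1)*(-0.172) = -0.172.
  denominator = (1)^2 + (0.224)^2 + (0.074)^2 + (-0.172)^2 = 1.085236.
  rho(3) = -0.172 / 1.085236 = -0.1585.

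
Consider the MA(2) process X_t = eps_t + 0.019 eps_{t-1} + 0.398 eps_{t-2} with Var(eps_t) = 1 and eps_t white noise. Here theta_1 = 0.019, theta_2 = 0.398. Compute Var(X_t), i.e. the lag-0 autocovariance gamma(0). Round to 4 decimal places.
\gamma(0) = 1.1588

For an MA(q) process X_t = eps_t + sum_i theta_i eps_{t-i} with
Var(eps_t) = sigma^2, the variance is
  gamma(0) = sigma^2 * (1 + sum_i theta_i^2).
  sum_i theta_i^2 = (0.019)^2 + (0.398)^2 = 0.000361 + 0.158404 = 0.158765.
  gamma(0) = 1 * (1 + 0.158765) = 1 * 1.158765 = 1.158765, which rounds to 1.1588.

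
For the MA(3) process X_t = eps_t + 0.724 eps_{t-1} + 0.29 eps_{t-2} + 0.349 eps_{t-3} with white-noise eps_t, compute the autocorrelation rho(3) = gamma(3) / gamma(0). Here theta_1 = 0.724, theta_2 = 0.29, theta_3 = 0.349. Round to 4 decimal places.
\rho(3) = 0.2017

For an MA(q) process with theta_0 = 1, the autocovariance is
  gamma(k) = sigma^2 * sum_{i=0..q-k} theta_i * theta_{i+k},
and rho(k) = gamma(k) / gamma(0). Sigma^2 cancels.
  numerator   = (1)*(0.349) = 0.349.
  denominator = (1)^2 + (0.724)^2 + (0.29)^2 + (0.349)^2 = 1.730077.
  rho(3) = 0.349 / 1.730077 = 0.2017.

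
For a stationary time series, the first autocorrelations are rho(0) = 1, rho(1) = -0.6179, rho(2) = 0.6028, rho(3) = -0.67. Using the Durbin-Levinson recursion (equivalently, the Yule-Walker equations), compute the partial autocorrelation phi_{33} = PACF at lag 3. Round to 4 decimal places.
\phi_{33} = -0.3891

The PACF at lag k is phi_{kk}, the last component of the solution
to the Yule-Walker system G_k phi = r_k where
  (G_k)_{ij} = rho(|i - j|), (r_k)_i = rho(i), i,j = 1..k.
Equivalently, Durbin-Levinson gives phi_{kk} iteratively:
  phi_{11} = rho(1)
  phi_{kk} = [rho(k) - sum_{j=1..k-1} phi_{k-1,j} rho(k-j)]
            / [1 - sum_{j=1..k-1} phi_{k-1,j} rho(j)],
  phi_{k,j} = phi_{k-1,j} - phi_{kk} phi_{k-1,k-j},  j = 1..k-1.
Step k = 1:
  phi_11 = rho(1) = -0.6179.
Step k = 2:
  phi_22 = [rho(2) - phi_11 rho(1)] / [1 - phi_11 rho(1)] = [0.6028 - (-0.6179)(-0.6179)] / [1 - (-0.6179)(-0.6179)]
         = 0.22099959 / 0.61819959 = 0.357489.
  Update: phi_21 = phi_11 - phi_22 phi_11 = -0.6179 - (0.357489)(-0.6179) = -0.397008.
Step k = 3:
  phi_33 = [rho(3) - phi_21 rho(2) - phi_22 rho(1)] / [1 - phi_21 rho(1) - phi_22 rho(2)]
    numerator   = -0.67 - (-0.397008)(0.6028) - (0.357489)(-0.6179) = -0.20979138
    denominator = 1 - (-0.397008)(-0.6179) - (0.357489)(0.6028) = 0.53919465
  phi_33 = -0.20979138 / 0.53919465 = -0.3891.
Therefore phi_{33} = -0.3891.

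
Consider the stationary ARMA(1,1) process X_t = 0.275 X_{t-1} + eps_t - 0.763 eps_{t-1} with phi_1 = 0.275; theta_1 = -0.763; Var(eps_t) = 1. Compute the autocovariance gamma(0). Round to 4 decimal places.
\gamma(0) = 1.2576

Multiply the model equation by X_{t-k} and take expectations. With theta_0 = psi_0 = 1 and psi_j the MA(infinity) weights, this gives
  gamma(k) - sum_i phi_i gamma(k-i) = c_k,
  c_k = sigma^2 * sum_{j=k..q} theta_j psi_{j-k}   (c_k = 0 for k > q),
using gamma(-m) = gamma(m).
psi-weights needed (psi_j = theta_j + sum_i phi_i psi_{j-i}):
  psi_1 = theta_1 + phi_1 = -0.763 + (0.275) = -0.488
Right-hand sides:
  c_0 = sigma^2 (1 + theta_1 psi_1) = 1 * (1 + (-0.763)(-0.488)) = 1 * 1.372344 = 1.372344
  c_1 = sigma^2 theta_1 = 1 * (-0.763) = -0.763
  c_2 = 0
Equations for k = 0 and k = 1 (AR order 1):
  gamma(0) = phi_1 gamma(1) + c_0
  gamma(1) = phi_1 gamma(0) + c_1
Substituting the second into the first: gamma(0) (1 - phi_1^2) = c_0 + phi_1 c_1, so
  gamma(0) = (c_0 + phi_1 c_1) / (1 - phi_1^2) = (1.372344 + (0.275)(-0.763)) / (1 - (0.275)^2) = 1.162519 / 0.924375 = 1.257627.
Therefore gamma(0) = 1.2576 (to 4 decimal places).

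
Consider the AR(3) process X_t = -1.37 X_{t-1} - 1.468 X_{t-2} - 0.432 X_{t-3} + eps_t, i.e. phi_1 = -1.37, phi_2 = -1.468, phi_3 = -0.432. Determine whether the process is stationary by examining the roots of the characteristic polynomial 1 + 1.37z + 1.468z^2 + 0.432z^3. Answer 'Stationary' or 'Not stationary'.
\text{Not stationary}

The AR(p) characteristic polynomial is P(z) = 1 + 1.37z + 1.468z^2 + 0.432z^3.
Stationarity requires all roots to lie outside the unit circle, i.e. |z| > 1 for every root.
Degree 3: look for a simple real root z0 first, then factor out (1 - z/z0) and solve the remaining quadratic.
Testing z0 = -2.5: P(-2.5) = 1 + (1.37)(-2.5) + (1.468)(-2.5)^2 + (0.432)(-2.5)^3
  = 1 + (-3.425) + (9.175) + (-6.75) = 0.  So z_0 = -2.5 is a root, |z_0| = 2.5.
Divide out the factor (1 + 0.4 z) = (1 - z/z0) (since 1/z0 = -0.4):
  P(z) = (1 + 0.4 z)(1 + (0.97) z + (1.08) z^2)
  [check: z-coef 0.97 - (-0.4) = 1.37; z^2-coef 1.08 - (-0.4)(0.97) = 1.468; z^3-coef -(-0.4)(1.08) = 0.432.]
Remaining roots from the quadratic factor 1 + (0.97) z + (1.08) z^2:
  Set 1 + (0.97) z + (1.08) z^2 = 0, i.e. a z^2 + b z + c = 0 with a = 1.08, b = 0.97, c = 1.
  Discriminant D = b^2 - 4ac = (0.97)^2 - 4*(1.08)*1 = 0.9409 - (4.32) = -3.3791.
  D < 0, so the roots are the complex-conjugate pair z = (-b +/- i sqrt(-D)) / (2a) = -0.4491 +/- 0.851i.
  For a conjugate pair |z|^2 = z * conj(z) = (product of roots) = c/a = 1/(1.08) = 0.925926, so |z| = sqrt(0.925926) = 0.9623 for both roots.
Moduli of all roots: 2.5000, 0.9623, 0.9623.
All moduli strictly greater than 1? No.
Verdict: Not stationary.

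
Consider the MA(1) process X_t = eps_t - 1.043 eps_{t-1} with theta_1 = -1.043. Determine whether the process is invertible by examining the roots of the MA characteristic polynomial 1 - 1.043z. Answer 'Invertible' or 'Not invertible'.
\text{Not invertible}

The MA(q) characteristic polynomial is P(z) = 1 - 1.043z.
Invertibility requires all roots to lie outside the unit circle, i.e. |z| > 1 for every root.
This is linear in z: 1 + (-1.043) z = 0  =>  z = -1/(-1.043) = 0.958773,  |z| = 0.958773.
Moduli of all roots: 0.9588.
All moduli strictly greater than 1? No.
Verdict: Not invertible.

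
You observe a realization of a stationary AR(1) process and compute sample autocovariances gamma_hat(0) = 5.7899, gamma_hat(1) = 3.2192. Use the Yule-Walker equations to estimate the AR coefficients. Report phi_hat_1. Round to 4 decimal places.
\hat\phi_{1} = 0.5560

The Yule-Walker equations for an AR(p) process read, in matrix form,
  Gamma_p phi = r_p,   with   (Gamma_p)_{ij} = gamma(|i - j|),
                       (r_p)_i = gamma(i),   i,j = 1..p.
Substitute the sample gammas (Toeplitz matrix and right-hand side of size 1):
  Gamma_p = [[5.7899]]
  r_p     = [3.2192]
With p = 1 this is the single equation gamma(0) phi_1 = gamma(1):
  phi_hat_1 = gamma(1) / gamma(0) = 3.2192 / 5.7899 = 0.5560.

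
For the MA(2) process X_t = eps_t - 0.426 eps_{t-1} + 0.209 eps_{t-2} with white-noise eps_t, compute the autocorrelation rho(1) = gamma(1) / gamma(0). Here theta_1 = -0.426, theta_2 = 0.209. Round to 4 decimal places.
\rho(1) = -0.4204

For an MA(q) process with theta_0 = 1, the autocovariance is
  gamma(k) = sigma^2 * sum_{i=0..q-k} theta_i * theta_{i+k},
and rho(k) = gamma(k) / gamma(0). Sigma^2 cancels.
  numerator   = (1)*(-0.426) + (-0.426)*(0.209) = -0.515034.
  denominator = (1)^2 + (-0.426)^2 + (0.209)^2 = 1.225157.
  rho(1) = -0.515034 / 1.225157 = -0.4204.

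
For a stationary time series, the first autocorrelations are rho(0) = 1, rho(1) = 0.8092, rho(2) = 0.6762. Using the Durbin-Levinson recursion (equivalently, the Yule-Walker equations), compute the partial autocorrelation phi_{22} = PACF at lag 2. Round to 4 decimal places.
\phi_{22} = 0.0620

The PACF at lag k is phi_{kk}, the last component of the solution
to the Yule-Walker system G_k phi = r_k where
  (G_k)_{ij} = rho(|i - j|), (r_k)_i = rho(i), i,j = 1..k.
Equivalently, Durbin-Levinson gives phi_{kk} iteratively:
  phi_{11} = rho(1)
  phi_{kk} = [rho(k) - sum_{j=1..k-1} phi_{k-1,j} rho(k-j)]
            / [1 - sum_{j=1..k-1} phi_{k-1,j} rho(j)],
  phi_{k,j} = phi_{k-1,j} - phi_{kk} phi_{k-1,k-j},  j = 1..k-1.
Step k = 1:
  phi_11 = rho(1) = 0.8092.
Step k = 2:
  phi_22 = [rho(2) - phi_11 rho(1)] / [1 - phi_11 rho(1)] = [0.6762 - (0.8092)(0.8092)] / [1 - (0.8092)(0.8092)]
         = 0.02139536 / 0.34519536 = 0.062.
Therefore phi_{22} = 0.0620.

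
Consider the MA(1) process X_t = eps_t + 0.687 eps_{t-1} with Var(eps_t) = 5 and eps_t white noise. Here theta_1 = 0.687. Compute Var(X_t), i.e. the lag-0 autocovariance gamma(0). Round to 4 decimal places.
\gamma(0) = 7.3598

For an MA(q) process X_t = eps_t + sum_i theta_i eps_{t-i} with
Var(eps_t) = sigma^2, the variance is
  gamma(0) = sigma^2 * (1 + sum_i theta_i^2).
  sum_i theta_i^2 = (0.687)^2 = 0.471969.
  gamma(0) = 5 * (1 + 0.471969) = 5 * 1.471969 = 7.359845, which rounds to 7.3598.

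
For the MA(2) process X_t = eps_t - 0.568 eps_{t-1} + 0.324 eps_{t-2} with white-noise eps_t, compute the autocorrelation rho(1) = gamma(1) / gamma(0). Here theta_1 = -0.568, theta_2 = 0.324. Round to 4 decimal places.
\rho(1) = -0.5268

For an MA(q) process with theta_0 = 1, the autocovariance is
  gamma(k) = sigma^2 * sum_{i=0..q-k} theta_i * theta_{i+k},
and rho(k) = gamma(k) / gamma(0). Sigma^2 cancels.
  numerator   = (1)*(-0.568) + (-0.568)*(0.324) = -0.752032.
  denominator = (1)^2 + (-0.568)^2 + (0.324)^2 = 1.4276.
  rho(1) = -0.752032 / 1.4276 = -0.5268.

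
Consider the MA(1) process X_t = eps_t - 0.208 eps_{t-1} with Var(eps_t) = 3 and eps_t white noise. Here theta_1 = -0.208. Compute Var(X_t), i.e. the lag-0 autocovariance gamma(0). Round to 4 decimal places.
\gamma(0) = 3.1298

For an MA(q) process X_t = eps_t + sum_i theta_i eps_{t-i} with
Var(eps_t) = sigma^2, the variance is
  gamma(0) = sigma^2 * (1 + sum_i theta_i^2).
  sum_i theta_i^2 = (-0.208)^2 = 0.043264.
  gamma(0) = 3 * (1 + 0.043264) = 3 * 1.043264 = 3.129792, which rounds to 3.1298.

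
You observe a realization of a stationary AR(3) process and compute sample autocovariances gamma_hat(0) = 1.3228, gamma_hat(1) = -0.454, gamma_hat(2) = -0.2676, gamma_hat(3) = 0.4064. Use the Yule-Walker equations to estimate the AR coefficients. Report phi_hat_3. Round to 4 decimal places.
\hat\phi_{3} = 0.1150

The Yule-Walker equations for an AR(p) process read, in matrix form,
  Gamma_p phi = r_p,   with   (Gamma_p)_{ij} = gamma(|i - j|),
                       (r_p)_i = gamma(i),   i,j = 1..p.
Substitute the sample gammas (Toeplitz matrix and right-hand side of size 3):
  Gamma_p = [[1.3228, -0.454, -0.2676], [-0.454, 1.3228, -0.454], [-0.2676, -0.454, 1.3228]]
  r_p     = [-0.454, -0.2676, 0.4064]
Written out (R1..R3):
  (R1) 1.3228 phi_1 - 0.454 phi_2 - 0.2676 phi_3 = -0.454
  (R2) -0.454 phi_1 + 1.3228 phi_2 - 0.454 phi_3 = -0.2676
  (R3) -0.2676 phi_1 - 0.454 phi_2 + 1.3228 phi_3 = 0.4064
Gaussian elimination:
  R2 <- R2 - (-0.454/1.3228) R1 = R2 - (-0.343211) R1:  1.166982 phi_2 - 0.545843 phi_3 = -0.423418
  R3 <- R3 - (-0.2676/1.3228) R1 = R3 - (-0.202298) R1:  -0.545843 phi_2 + 1.268665 phi_3 = 0.314557
  R3 <- R3 - (-0.545843/1.166982) R2 = R3 - (-0.467739) R2:  1.013353 phi_3 = 0.116507
Back-substitution:
  phi_hat_3 = 0.116507 / 1.013353 = 0.114972
  phi_hat_2 = (-0.423418 - (-0.545843)(0.114972)) / 1.166982 = -0.309055
  phi_hat_1 = (-0.454 - (-0.454)(-0.309055) - (-0.2676)(0.114972)) / 1.3228 = -0.426024
So phi_hat = [-0.4260, -0.3091, 0.1150].
Therefore phi_hat_3 = 0.1150.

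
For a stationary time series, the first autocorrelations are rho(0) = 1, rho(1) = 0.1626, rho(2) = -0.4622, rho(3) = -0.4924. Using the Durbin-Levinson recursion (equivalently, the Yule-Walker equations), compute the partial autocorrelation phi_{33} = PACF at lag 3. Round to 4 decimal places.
\phi_{33} = -0.4091

The PACF at lag k is phi_{kk}, the last component of the solution
to the Yule-Walker system G_k phi = r_k where
  (G_k)_{ij} = rho(|i - j|), (r_k)_i = rho(i), i,j = 1..k.
Equivalently, Durbin-Levinson gives phi_{kk} iteratively:
  phi_{11} = rho(1)
  phi_{kk} = [rho(k) - sum_{j=1..k-1} phi_{k-1,j} rho(k-j)]
            / [1 - sum_{j=1..k-1} phi_{k-1,j} rho(j)],
  phi_{k,j} = phi_{k-1,j} - phi_{kk} phi_{k-1,k-j},  j = 1..k-1.
Step k = 1:
  phi_11 = rho(1) = 0.1626.
Step k = 2:
  phi_22 = [rho(2) - phi_11 rho(1)] / [1 - phi_11 rho(1)] = [-0.4622 - (0.1626)(0.1626)] / [1 - (0.1626)(0.1626)]
         = -0.48863876 / 0.97356124 = -0.501909.
  Update: phi_21 = phi_11 - phi_22 phi_11 = 0.1626 - (-0.501909)(0.1626) = 0.24421.
Step k = 3:
  phi_33 = [rho(3) - phi_21 rho(2) - phi_22 rho(1)] / [1 - phi_21 rho(1) - phi_22 rho(2)]
    numerator   = -0.4924 - (0.24421)(-0.4622) - (-0.501909)(0.1626) = -0.29791564
    denominator = 1 - (0.24421)(0.1626) - (-0.501909)(-0.4622) = 0.72830924
  phi_33 = -0.29791564 / 0.72830924 = -0.4091.
Therefore phi_{33} = -0.4091.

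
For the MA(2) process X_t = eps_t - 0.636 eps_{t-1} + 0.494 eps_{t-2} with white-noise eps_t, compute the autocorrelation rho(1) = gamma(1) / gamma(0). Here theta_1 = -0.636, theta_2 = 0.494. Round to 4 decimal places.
\rho(1) = -0.5764

For an MA(q) process with theta_0 = 1, the autocovariance is
  gamma(k) = sigma^2 * sum_{i=0..q-k} theta_i * theta_{i+k},
and rho(k) = gamma(k) / gamma(0). Sigma^2 cancels.
  numerator   = (1)*(-0.636) + (-0.636)*(0.494) = -0.950184.
  denominator = (1)^2 + (-0.636)^2 + (0.494)^2 = 1.648532.
  rho(1) = -0.950184 / 1.648532 = -0.5764.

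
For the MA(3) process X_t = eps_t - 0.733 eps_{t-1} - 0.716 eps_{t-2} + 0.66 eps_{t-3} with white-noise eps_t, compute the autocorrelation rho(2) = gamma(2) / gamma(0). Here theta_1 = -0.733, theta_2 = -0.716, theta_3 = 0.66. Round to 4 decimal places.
\rho(2) = -0.4827

For an MA(q) process with theta_0 = 1, the autocovariance is
  gamma(k) = sigma^2 * sum_{i=0..q-k} theta_i * theta_{i+k},
and rho(k) = gamma(k) / gamma(0). Sigma^2 cancels.
  numerator   = (1)*(-0.716) + (-0.733)*(0.66) = -1.19978.
  denominator = (1)^2 + (-0.733)^2 + (-0.716)^2 + (0.66)^2 = 2.485545.
  rho(2) = -1.19978 / 2.485545 = -0.4827.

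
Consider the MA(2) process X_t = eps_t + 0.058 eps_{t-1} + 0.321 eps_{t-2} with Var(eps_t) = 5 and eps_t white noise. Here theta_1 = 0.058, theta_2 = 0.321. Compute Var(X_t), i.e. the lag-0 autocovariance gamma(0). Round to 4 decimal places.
\gamma(0) = 5.5320

For an MA(q) process X_t = eps_t + sum_i theta_i eps_{t-i} with
Var(eps_t) = sigma^2, the variance is
  gamma(0) = sigma^2 * (1 + sum_i theta_i^2).
  sum_i theta_i^2 = (0.058)^2 + (0.321)^2 = 0.003364 + 0.103041 = 0.106405.
  gamma(0) = 5 * (1 + 0.106405) = 5 * 1.106405 = 5.532025, which rounds to 5.5320.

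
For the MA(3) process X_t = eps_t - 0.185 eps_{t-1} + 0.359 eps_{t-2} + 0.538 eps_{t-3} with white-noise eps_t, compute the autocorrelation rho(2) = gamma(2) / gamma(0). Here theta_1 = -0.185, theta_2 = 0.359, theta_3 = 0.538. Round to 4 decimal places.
\rho(2) = 0.1786

For an MA(q) process with theta_0 = 1, the autocovariance is
  gamma(k) = sigma^2 * sum_{i=0..q-k} theta_i * theta_{i+k},
and rho(k) = gamma(k) / gamma(0). Sigma^2 cancels.
  numerator   = (1)*(0.359) + (-0.185)*(0.538) = 0.25947.
  denominator = (1)^2 + (-0.185)^2 + (0.359)^2 + (0.538)^2 = 1.45255.
  rho(2) = 0.25947 / 1.45255 = 0.1786.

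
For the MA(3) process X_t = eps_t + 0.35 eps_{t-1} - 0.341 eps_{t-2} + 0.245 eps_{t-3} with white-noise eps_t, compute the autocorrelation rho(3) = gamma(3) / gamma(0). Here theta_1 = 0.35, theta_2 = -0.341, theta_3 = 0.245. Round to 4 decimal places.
\rho(3) = 0.1886

For an MA(q) process with theta_0 = 1, the autocovariance is
  gamma(k) = sigma^2 * sum_{i=0..q-k} theta_i * theta_{i+k},
and rho(k) = gamma(k) / gamma(0). Sigma^2 cancels.
  numerator   = (1)*(0.245) = 0.245.
  denominator = (1)^2 + (0.35)^2 + (-0.341)^2 + (0.245)^2 = 1.298806.
  rho(3) = 0.245 / 1.298806 = 0.1886.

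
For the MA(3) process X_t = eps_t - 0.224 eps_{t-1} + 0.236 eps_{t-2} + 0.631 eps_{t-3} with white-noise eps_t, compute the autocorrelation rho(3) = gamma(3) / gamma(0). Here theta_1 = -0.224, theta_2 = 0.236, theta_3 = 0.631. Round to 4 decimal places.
\rho(3) = 0.4195

For an MA(q) process with theta_0 = 1, the autocovariance is
  gamma(k) = sigma^2 * sum_{i=0..q-k} theta_i * theta_{i+k},
and rho(k) = gamma(k) / gamma(0). Sigma^2 cancels.
  numerator   = (1)*(0.631) = 0.631.
  denominator = (1)^2 + (-0.224)^2 + (0.236)^2 + (0.631)^2 = 1.504033.
  rho(3) = 0.631 / 1.504033 = 0.4195.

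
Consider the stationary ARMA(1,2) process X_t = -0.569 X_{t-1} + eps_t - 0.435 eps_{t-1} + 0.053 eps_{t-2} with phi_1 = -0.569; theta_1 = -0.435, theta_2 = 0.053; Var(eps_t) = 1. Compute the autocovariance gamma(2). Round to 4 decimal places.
\gamma(2) = 1.1675

Multiply the model equation by X_{t-k} and take expectations. With theta_0 = psi_0 = 1 and psi_j the MA(infinity) weights, this gives
  gamma(k) - sum_i phi_i gamma(k-i) = c_k,
  c_k = sigma^2 * sum_{j=k..q} theta_j psi_{j-k}   (c_k = 0 for k > q),
using gamma(-m) = gamma(m).
psi-weights needed (psi_j = theta_j + sum_i phi_i psi_{j-i}):
  psi_1 = theta_1 + phi_1 = -0.435 + (-0.569) = -1.004
  psi_2 = theta_2 + phi_1 psi_1 = 0.053 + (-0.569)(-1.004) = 0.624276
Right-hand sides:
  c_0 = sigma^2 (1 + theta_1 psi_1 + theta_2 psi_2) = 1 * (1 + (-0.435)(-1.004) + (0.053)(0.624276)) = 1 * 1.469827 = 1.469827
  c_1 = sigma^2 (theta_1 + theta_2 psi_1) = 1 * (-0.435 + (0.053)(-1.004)) = -0.488212
  c_2 = sigma^2 theta_2 = 1 * (0.053) = 0.053
Equations for k = 0 and k = 1 (AR order 1):
  gamma(0) = phi_1 gamma(1) + c_0
  gamma(1) = phi_1 gamma(0) + c_1
Substituting the second into the first: gamma(0) (1 - phi_1^2) = c_0 + phi_1 c_1, so
  gamma(0) = (c_0 + phi_1 c_1) / (1 - phi_1^2) = (1.469827 + (-0.569)(-0.488212)) / (1 - (-0.569)^2) = 1.747619 / 0.676239 = 2.584322.
  gamma(1) = phi_1 gamma(0) + c_1 = (-0.569)(2.584322) + (-0.488212) = -1.958691.
For k = 2: gamma(2) = phi_1 gamma(1) + c_2
  = (-0.569)(-1.958691) + (0.053) = 1.167495.
Therefore gamma(2) = 1.1675 (to 4 decimal places).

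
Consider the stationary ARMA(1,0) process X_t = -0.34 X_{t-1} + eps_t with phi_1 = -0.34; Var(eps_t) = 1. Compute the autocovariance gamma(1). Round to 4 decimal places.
\gamma(1) = -0.3844

Multiply the model equation by X_{t-k} and take expectations. With theta_0 = psi_0 = 1 and psi_j the MA(infinity) weights, this gives
  gamma(k) - sum_i phi_i gamma(k-i) = c_k,
  c_k = sigma^2 * sum_{j=k..q} theta_j psi_{j-k}   (c_k = 0 for k > q),
using gamma(-m) = gamma(m).
Pure AR (q = 0): c_0 = sigma^2 = 1, c_k = 0 for k >= 1.
Equations for k = 0 and k = 1 (AR order 1):
  gamma(0) = phi_1 gamma(1) + c_0
  gamma(1) = phi_1 gamma(0) + c_1
Substituting the second into the first: gamma(0) (1 - phi_1^2) = c_0 + phi_1 c_1, so
  gamma(0) = c_0 / (1 - phi_1^2) = 1 / (1 - (-0.34)^2) = 1 / 0.8844 = 1.13071.
  gamma(1) = phi_1 gamma(0) = (-0.34)(1.13071) = -0.384441.
Therefore gamma(1) = -0.3844 (to 4 decimal places).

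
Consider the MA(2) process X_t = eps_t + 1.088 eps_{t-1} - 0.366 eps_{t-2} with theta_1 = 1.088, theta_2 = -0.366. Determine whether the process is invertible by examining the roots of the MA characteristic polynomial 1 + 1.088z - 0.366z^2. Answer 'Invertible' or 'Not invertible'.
\text{Not invertible}

The MA(q) characteristic polynomial is P(z) = 1 + 1.088z - 0.366z^2.
Invertibility requires all roots to lie outside the unit circle, i.e. |z| > 1 for every root.
Set 1 + (1.088) z + (-0.366) z^2 = 0, i.e. a z^2 + b z + c = 0 with a = -0.366, b = 1.088, c = 1.
Discriminant D = b^2 - 4ac = (1.088)^2 - 4*(-0.366)*1 = 1.183744 - (-1.464) = 2.647744.
D >= 0, so the roots are real: z = (-b +/- sqrt(D)) / (2a) = (-1.088 +/- 1.627189) / (-0.732).
  z_1 = (-1.088 + 1.627189) / (-0.732) = -0.7366,   |z_1| = 0.7366.
  z_2 = (-1.088 - 1.627189) / (-0.732) = 3.7093,   |z_2| = 3.7093.
Moduli of all roots: 0.7366, 3.7093.
All moduli strictly greater than 1? No.
Verdict: Not invertible.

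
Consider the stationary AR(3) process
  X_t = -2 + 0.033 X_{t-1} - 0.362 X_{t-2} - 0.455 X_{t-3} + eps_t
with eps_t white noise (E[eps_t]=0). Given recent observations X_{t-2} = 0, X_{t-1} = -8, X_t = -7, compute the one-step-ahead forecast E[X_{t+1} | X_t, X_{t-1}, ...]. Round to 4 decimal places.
E[X_{t+1} \mid \mathcal F_t] = 0.6650

For an AR(p) model X_t = c + sum_i phi_i X_{t-i} + eps_t, the
one-step-ahead conditional mean is
  E[X_{t+1} | X_t, ...] = c + sum_i phi_i X_{t+1-i}.
Substitute known values:
  E[X_{t+1} | ...] = -2 + (0.033) * (-7) + (-0.362) * (-8) + (-0.455) * (0)
                   = 0.6650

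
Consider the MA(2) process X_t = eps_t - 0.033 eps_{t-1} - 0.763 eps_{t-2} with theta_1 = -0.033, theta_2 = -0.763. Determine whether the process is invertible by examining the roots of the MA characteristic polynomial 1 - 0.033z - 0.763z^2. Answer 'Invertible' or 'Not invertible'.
\text{Invertible}

The MA(q) characteristic polynomial is P(z) = 1 - 0.033z - 0.763z^2.
Invertibility requires all roots to lie outside the unit circle, i.e. |z| > 1 for every root.
Set 1 + (-0.033) z + (-0.763) z^2 = 0, i.e. a z^2 + b z + c = 0 with a = -0.763, b = -0.033, c = 1.
Discriminant D = b^2 - 4ac = (-0.033)^2 - 4*(-0.763)*1 = 0.001089 - (-3.052) = 3.053089.
D >= 0, so the roots are real: z = (-b +/- sqrt(D)) / (2a) = (0.033 +/- 1.747309) / (-1.526).
  z_1 = (0.033 + 1.747309) / (-1.526) = -1.1667,   |z_1| = 1.1667.
  z_2 = (0.033 - 1.747309) / (-1.526) = 1.1234,   |z_2| = 1.1234.
Moduli of all roots: 1.1667, 1.1234.
All moduli strictly greater than 1? Yes.
Verdict: Invertible.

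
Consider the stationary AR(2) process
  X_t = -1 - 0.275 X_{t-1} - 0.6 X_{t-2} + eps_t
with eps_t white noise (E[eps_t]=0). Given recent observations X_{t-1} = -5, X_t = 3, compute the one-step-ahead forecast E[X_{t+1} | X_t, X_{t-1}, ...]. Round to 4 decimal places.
E[X_{t+1} \mid \mathcal F_t] = 1.1750

For an AR(p) model X_t = c + sum_i phi_i X_{t-i} + eps_t, the
one-step-ahead conditional mean is
  E[X_{t+1} | X_t, ...] = c + sum_i phi_i X_{t+1-i}.
Substitute known values:
  E[X_{t+1} | ...] = -1 + (-0.275) * (3) + (-0.6) * (-5)
                   = 1.1750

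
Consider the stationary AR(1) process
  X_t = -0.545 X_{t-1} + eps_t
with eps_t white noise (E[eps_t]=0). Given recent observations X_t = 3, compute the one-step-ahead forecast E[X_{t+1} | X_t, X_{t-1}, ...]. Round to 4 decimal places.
E[X_{t+1} \mid \mathcal F_t] = -1.6350

For an AR(p) model X_t = c + sum_i phi_i X_{t-i} + eps_t, the
one-step-ahead conditional mean is
  E[X_{t+1} | X_t, ...] = c + sum_i phi_i X_{t+1-i}.
Substitute known values:
  E[X_{t+1} | ...] = (-0.545) * (3)
                   = -1.6350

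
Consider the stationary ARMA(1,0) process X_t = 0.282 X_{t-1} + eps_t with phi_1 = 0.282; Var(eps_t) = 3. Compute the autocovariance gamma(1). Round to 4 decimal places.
\gamma(1) = 0.9191

Multiply the model equation by X_{t-k} and take expectations. With theta_0 = psi_0 = 1 and psi_j the MA(infinity) weights, this gives
  gamma(k) - sum_i phi_i gamma(k-i) = c_k,
  c_k = sigma^2 * sum_{j=k..q} theta_j psi_{j-k}   (c_k = 0 for k > q),
using gamma(-m) = gamma(m).
Pure AR (q = 0): c_0 = sigma^2 = 3, c_k = 0 for k >= 1.
Equations for k = 0 and k = 1 (AR order 1):
  gamma(0) = phi_1 gamma(1) + c_0
  gamma(1) = phi_1 gamma(0) + c_1
Substituting the second into the first: gamma(0) (1 - phi_1^2) = c_0 + phi_1 c_1, so
  gamma(0) = c_0 / (1 - phi_1^2) = 3 / (1 - (0.282)^2) = 3 / 0.920476 = 3.259183.
  gamma(1) = phi_1 gamma(0) = (0.282)(3.259183) = 0.91909.
Therefore gamma(1) = 0.9191 (to 4 decimal places).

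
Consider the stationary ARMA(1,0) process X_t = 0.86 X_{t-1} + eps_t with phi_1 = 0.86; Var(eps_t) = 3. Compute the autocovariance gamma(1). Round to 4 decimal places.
\gamma(1) = 9.9078

Multiply the model equation by X_{t-k} and take expectations. With theta_0 = psi_0 = 1 and psi_j the MA(infinity) weights, this gives
  gamma(k) - sum_i phi_i gamma(k-i) = c_k,
  c_k = sigma^2 * sum_{j=k..q} theta_j psi_{j-k}   (c_k = 0 for k > q),
using gamma(-m) = gamma(m).
Pure AR (q = 0): c_0 = sigma^2 = 3, c_k = 0 for k >= 1.
Equations for k = 0 and k = 1 (AR order 1):
  gamma(0) = phi_1 gamma(1) + c_0
  gamma(1) = phi_1 gamma(0) + c_1
Substituting the second into the first: gamma(0) (1 - phi_1^2) = c_0 + phi_1 c_1, so
  gamma(0) = c_0 / (1 - phi_1^2) = 3 / (1 - (0.86)^2) = 3 / 0.2604 = 11.520737.
  gamma(1) = phi_1 gamma(0) = (0.86)(11.520737) = 9.907834.
Therefore gamma(1) = 9.9078 (to 4 decimal places).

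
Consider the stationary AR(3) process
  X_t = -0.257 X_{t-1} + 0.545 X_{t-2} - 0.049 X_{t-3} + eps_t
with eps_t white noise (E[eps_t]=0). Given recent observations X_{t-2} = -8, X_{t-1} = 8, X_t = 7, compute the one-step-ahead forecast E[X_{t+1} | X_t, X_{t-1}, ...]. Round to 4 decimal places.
E[X_{t+1} \mid \mathcal F_t] = 2.9530

For an AR(p) model X_t = c + sum_i phi_i X_{t-i} + eps_t, the
one-step-ahead conditional mean is
  E[X_{t+1} | X_t, ...] = c + sum_i phi_i X_{t+1-i}.
Substitute known values:
  E[X_{t+1} | ...] = (-0.257) * (7) + (0.545) * (8) + (-0.049) * (-8)
                   = 2.9530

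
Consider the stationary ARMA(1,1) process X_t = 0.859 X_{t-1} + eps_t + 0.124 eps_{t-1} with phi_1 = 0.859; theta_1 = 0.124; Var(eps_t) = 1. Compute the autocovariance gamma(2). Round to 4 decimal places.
\gamma(2) = 3.5646

Multiply the model equation by X_{t-k} and take expectations. With theta_0 = psi_0 = 1 and psi_j the MA(infinity) weights, this gives
  gamma(k) - sum_i phi_i gamma(k-i) = c_k,
  c_k = sigma^2 * sum_{j=k..q} theta_j psi_{j-k}   (c_k = 0 for k > q),
using gamma(-m) = gamma(m).
psi-weights needed (psi_j = theta_j + sum_i phi_i psi_{j-i}):
  psi_1 = theta_1 + phi_1 = 0.124 + (0.859) = 0.983
Right-hand sides:
  c_0 = sigma^2 (1 + theta_1 psi_1) = 1 * (1 + (0.124)(0.983)) = 1 * 1.121892 = 1.121892
  c_1 = sigma^2 theta_1 = 1 * (0.124) = 0.124
  c_2 = 0
Equations for k = 0 and k = 1 (AR order 1):
  gamma(0) = phi_1 gamma(1) + c_0
  gamma(1) = phi_1 gamma(0) + c_1
Substituting the second into the first: gamma(0) (1 - phi_1^2) = c_0 + phi_1 c_1, so
  gamma(0) = (c_0 + phi_1 c_1) / (1 - phi_1^2) = (1.121892 + (0.859)(0.124)) / (1 - (0.859)^2) = 1.228408 / 0.262119 = 4.686452.
  gamma(1) = phi_1 gamma(0) + c_1 = (0.859)(4.686452) + (0.124) = 4.149662.
For k = 2 (> q): gamma(2) = phi_1 gamma(1) = (0.859)(4.149662) = 3.56456.
Therefore gamma(2) = 3.5646 (to 4 decimal places).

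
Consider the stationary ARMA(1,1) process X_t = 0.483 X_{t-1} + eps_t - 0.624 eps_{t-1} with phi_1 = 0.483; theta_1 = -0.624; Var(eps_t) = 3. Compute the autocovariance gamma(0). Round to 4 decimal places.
\gamma(0) = 3.0778

Multiply the model equation by X_{t-k} and take expectations. With theta_0 = psi_0 = 1 and psi_j the MA(infinity) weights, this gives
  gamma(k) - sum_i phi_i gamma(k-i) = c_k,
  c_k = sigma^2 * sum_{j=k..q} theta_j psi_{j-k}   (c_k = 0 for k > q),
using gamma(-m) = gamma(m).
psi-weights needed (psi_j = theta_j + sum_i phi_i psi_{j-i}):
  psi_1 = theta_1 + phi_1 = -0.624 + (0.483) = -0.141
Right-hand sides:
  c_0 = sigma^2 (1 + theta_1 psi_1) = 3 * (1 + (-0.624)(-0.141)) = 3 * 1.087984 = 3.263952
  c_1 = sigma^2 theta_1 = 3 * (-0.624) = -1.872
  c_2 = 0
Equations for k = 0 and k = 1 (AR order 1):
  gamma(0) = phi_1 gamma(1) + c_0
  gamma(1) = phi_1 gamma(0) + c_1
Substituting the second into the first: gamma(0) (1 - phi_1^2) = c_0 + phi_1 c_1, so
  gamma(0) = (c_0 + phi_1 c_1) / (1 - phi_1^2) = (3.263952 + (0.483)(-1.872)) / (1 - (0.483)^2) = 2.359776 / 0.766711 = 3.077791.
Therefore gamma(0) = 3.0778 (to 4 decimal places).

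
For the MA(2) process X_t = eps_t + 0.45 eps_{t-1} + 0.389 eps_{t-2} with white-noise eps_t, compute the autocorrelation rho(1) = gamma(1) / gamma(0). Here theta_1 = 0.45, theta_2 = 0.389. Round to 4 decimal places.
\rho(1) = 0.4617

For an MA(q) process with theta_0 = 1, the autocovariance is
  gamma(k) = sigma^2 * sum_{i=0..q-k} theta_i * theta_{i+k},
and rho(k) = gamma(k) / gamma(0). Sigma^2 cancels.
  numerator   = (1)*(0.45) + (0.45)*(0.389) = 0.62505.
  denominator = (1)^2 + (0.45)^2 + (0.389)^2 = 1.353821.
  rho(1) = 0.62505 / 1.353821 = 0.4617.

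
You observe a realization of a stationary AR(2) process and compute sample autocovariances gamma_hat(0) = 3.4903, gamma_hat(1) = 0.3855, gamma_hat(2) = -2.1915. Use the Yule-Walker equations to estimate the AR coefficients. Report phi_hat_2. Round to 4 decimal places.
\hat\phi_{2} = -0.6480

The Yule-Walker equations for an AR(p) process read, in matrix form,
  Gamma_p phi = r_p,   with   (Gamma_p)_{ij} = gamma(|i - j|),
                       (r_p)_i = gamma(i),   i,j = 1..p.
Substitute the sample gammas (Toeplitz matrix and right-hand side of size 2):
  Gamma_p = [[3.4903, 0.3855], [0.3855, 3.4903]]
  r_p     = [0.3855, -2.1915]
Written out:
  3.4903 phi_1 + 0.3855 phi_2 = 0.3855
  0.3855 phi_1 + 3.4903 phi_2 = -2.1915
Solve by Cramer's rule:
  det = gamma(0)^2 - gamma(1)^2 = (3.4903)^2 - (0.3855)^2 = 12.18219409 - 0.14861025 = 12.03358384
  phi_hat_1 = [gamma(1) gamma(0) - gamma(1) gamma(2)] / det = [(0.3855)(3.4903) - (0.3855)(-2.1915)] / 12.03358384 = 2.1903339 / 12.03358384 = 0.182
  phi_hat_2 = [gamma(0) gamma(2) - gamma(1)^2] / det = [(3.4903)(-2.1915) - (0.3855)^2] / 12.03358384 = -7.7976027 / 12.03358384 = -0.648
So phi_hat = [0.1820, -0.6480].
Therefore phi_hat_2 = -0.6480.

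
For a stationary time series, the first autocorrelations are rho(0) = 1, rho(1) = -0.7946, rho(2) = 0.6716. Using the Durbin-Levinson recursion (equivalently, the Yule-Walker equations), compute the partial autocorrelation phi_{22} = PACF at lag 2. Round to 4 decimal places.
\phi_{22} = 0.1091

The PACF at lag k is phi_{kk}, the last component of the solution
to the Yule-Walker system G_k phi = r_k where
  (G_k)_{ij} = rho(|i - j|), (r_k)_i = rho(i), i,j = 1..k.
Equivalently, Durbin-Levinson gives phi_{kk} iteratively:
  phi_{11} = rho(1)
  phi_{kk} = [rho(k) - sum_{j=1..k-1} phi_{k-1,j} rho(k-j)]
            / [1 - sum_{j=1..k-1} phi_{k-1,j} rho(j)],
  phi_{k,j} = phi_{k-1,j} - phi_{kk} phi_{k-1,k-j},  j = 1..k-1.
Step k = 1:
  phi_11 = rho(1) = -0.7946.
Step k = 2:
  phi_22 = [rho(2) - phi_11 rho(1)] / [1 - phi_11 rho(1)] = [0.6716 - (-0.7946)(-0.7946)] / [1 - (-0.7946)(-0.7946)]
         = 0.04021084 / 0.36861084 = 0.1091.
Therefore phi_{22} = 0.1091.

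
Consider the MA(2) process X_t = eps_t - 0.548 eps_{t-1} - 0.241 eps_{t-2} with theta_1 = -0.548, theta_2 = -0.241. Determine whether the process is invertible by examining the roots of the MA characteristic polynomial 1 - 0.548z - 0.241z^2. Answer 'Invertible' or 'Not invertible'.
\text{Invertible}

The MA(q) characteristic polynomial is P(z) = 1 - 0.548z - 0.241z^2.
Invertibility requires all roots to lie outside the unit circle, i.e. |z| > 1 for every root.
Set 1 + (-0.548) z + (-0.241) z^2 = 0, i.e. a z^2 + b z + c = 0 with a = -0.241, b = -0.548, c = 1.
Discriminant D = b^2 - 4ac = (-0.548)^2 - 4*(-0.241)*1 = 0.300304 - (-0.964) = 1.264304.
D >= 0, so the roots are real: z = (-b +/- sqrt(D)) / (2a) = (0.548 +/- 1.124413) / (-0.482).
  z_1 = (0.548 + 1.124413) / (-0.482) = -3.4697,   |z_1| = 3.4697.
  z_2 = (0.548 - 1.124413) / (-0.482) = 1.1959,   |z_2| = 1.1959.
Moduli of all roots: 3.4697, 1.1959.
All moduli strictly greater than 1? Yes.
Verdict: Invertible.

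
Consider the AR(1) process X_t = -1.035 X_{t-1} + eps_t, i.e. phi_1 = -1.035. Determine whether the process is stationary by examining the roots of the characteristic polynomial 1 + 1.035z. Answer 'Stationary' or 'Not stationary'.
\text{Not stationary}

The AR(p) characteristic polynomial is P(z) = 1 + 1.035z.
Stationarity requires all roots to lie outside the unit circle, i.e. |z| > 1 for every root.
This is linear in z: 1 + (1.035) z = 0  =>  z = -1/(1.035) = -0.966184,  |z| = 0.966184.
Moduli of all roots: 0.9662.
All moduli strictly greater than 1? No.
Verdict: Not stationary.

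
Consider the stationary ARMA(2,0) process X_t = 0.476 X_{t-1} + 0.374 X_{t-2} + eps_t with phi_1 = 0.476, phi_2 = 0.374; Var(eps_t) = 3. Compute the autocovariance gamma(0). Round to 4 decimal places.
\gamma(0) = 8.2687

Multiply the model equation by X_{t-k} and take expectations. With theta_0 = psi_0 = 1 and psi_j the MA(infinity) weights, this gives
  gamma(k) - sum_i phi_i gamma(k-i) = c_k,
  c_k = sigma^2 * sum_{j=k..q} theta_j psi_{j-k}   (c_k = 0 for k > q),
using gamma(-m) = gamma(m).
Pure AR (q = 0): c_0 = sigma^2 = 3, c_k = 0 for k >= 1.
Equations for k = 0, 1, 2 (AR order 2, c_2 = 0):
  (E0) gamma(0) = phi_1 gamma(1) + phi_2 gamma(2) + c_0
  (E1) gamma(1) = phi_1 gamma(0) + phi_2 gamma(1) + c_1
  (E2) gamma(2) = phi_1 gamma(1) + phi_2 gamma(0)
From (E1): gamma(1) = A gamma(0) + B with
  A = phi_1 / (1 - phi_2) = 0.476 / 0.626 = 0.760383,   B = c_1 / (1 - phi_2) = 0 / 0.626 = 0.
Insert (E2) into (E0): gamma(0) (1 - phi_2^2) = phi_1 (1 + phi_2) gamma(1) + c_0.
  phi_1 (1 + phi_2) = (0.476)(1.374) = 0.654024,   1 - phi_2^2 = 0.860124.
Replace gamma(1) by A gamma(0) + B and collect gamma(0):
  gamma(0) [0.860124 - (0.654024)(0.760383)] = c_0 = 3
  gamma(0) * 0.362815 = 3
  gamma(0) = 3 / 0.362815 = 8.268677.
Therefore gamma(0) = 8.2687 (to 4 decimal places).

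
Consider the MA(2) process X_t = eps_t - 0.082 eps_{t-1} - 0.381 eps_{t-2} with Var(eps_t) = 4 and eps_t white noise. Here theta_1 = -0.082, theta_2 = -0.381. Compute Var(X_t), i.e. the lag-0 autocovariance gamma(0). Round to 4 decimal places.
\gamma(0) = 4.6075

For an MA(q) process X_t = eps_t + sum_i theta_i eps_{t-i} with
Var(eps_t) = sigma^2, the variance is
  gamma(0) = sigma^2 * (1 + sum_i theta_i^2).
  sum_i theta_i^2 = (-0.082)^2 + (-0.381)^2 = 0.006724 + 0.145161 = 0.151885.
  gamma(0) = 4 * (1 + 0.151885) = 4 * 1.151885 = 4.60754, which rounds to 4.6075.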